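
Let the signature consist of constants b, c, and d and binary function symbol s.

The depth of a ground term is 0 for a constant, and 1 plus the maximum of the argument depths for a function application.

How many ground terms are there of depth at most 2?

147

Let N_k = |{terms of depth ≤ k}|. Then N_0 = 3 and N_k = 3 + N_{k-1}^2 for k ≥ 1 (one summand per function symbol, arity giving the exponent).
N_0 = 3
N_1 = 3 + 3^2 = 12
N_2 = 3 + 12^2 = 147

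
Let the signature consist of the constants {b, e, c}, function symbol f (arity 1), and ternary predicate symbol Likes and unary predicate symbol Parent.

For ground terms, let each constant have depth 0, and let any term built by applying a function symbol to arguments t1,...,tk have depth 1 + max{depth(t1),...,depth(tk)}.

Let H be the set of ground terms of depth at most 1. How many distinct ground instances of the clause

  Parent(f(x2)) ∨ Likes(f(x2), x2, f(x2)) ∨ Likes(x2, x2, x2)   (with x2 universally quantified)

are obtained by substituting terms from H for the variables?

Ground terms of depth ≤ 1:
  Write N_k for the number of ground terms of depth ≤ k. A term of depth ≤ k is either a constant or a function symbol applied to arguments of depth ≤ k−1, so N_k = 3 + N_{k-1}.
  N_0 = 3
  N_1 = 3 + 3 = 6
  Explicitly: b, e, c, f(b), f(e), f(c).
So there are 6 ground terms available for substitution.
The variable x2 ranges independently over the available ground terms, and distinct assignments produce distinct instances.
Number of ground instances = 6.

6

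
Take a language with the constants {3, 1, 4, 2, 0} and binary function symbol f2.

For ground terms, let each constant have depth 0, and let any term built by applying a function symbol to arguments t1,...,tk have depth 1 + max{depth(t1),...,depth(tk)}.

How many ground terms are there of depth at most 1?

Let N_k = |{terms of depth ≤ k}|. Then N_0 = 5 and N_k = 5 + N_{k-1}^2 for k ≥ 1 (one summand per function symbol, arity giving the exponent).
N_0 = 5
N_1 = 5 + 5^2 = 30

30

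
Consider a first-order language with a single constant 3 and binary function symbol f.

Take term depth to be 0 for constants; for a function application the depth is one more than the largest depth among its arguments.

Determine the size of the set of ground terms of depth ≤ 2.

5

Write N_k for the number of ground terms of depth ≤ k. A term of depth ≤ k is either a constant or a function symbol applied to arguments of depth ≤ k−1, so N_k = 1 + N_{k-1}^2.
N_0 = 1
N_1 = 1 + 1^2 = 2
N_2 = 1 + 2^2 = 5
Explicitly: 3, f(3, 3), f(3, f(3, 3)), f(f(3, 3), 3), f(f(3, 3), f(3, 3)).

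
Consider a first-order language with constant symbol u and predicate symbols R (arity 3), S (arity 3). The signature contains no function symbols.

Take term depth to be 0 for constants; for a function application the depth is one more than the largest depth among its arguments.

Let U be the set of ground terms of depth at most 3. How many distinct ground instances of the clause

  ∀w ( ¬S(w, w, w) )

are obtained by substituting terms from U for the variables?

1

Ground terms of depth ≤ 3:
  With no function symbols every ground term is a constant, so there is exactly 1 ground term at every depth bound.
  N_0 = 1
  N_1 = 1
  N_2 = 1
  N_3 = 1
  Explicitly: u.
So there is exactly 1 ground term available for substitution.
The clause has 1 distinct variable (w), which appears in the body. In the free term algebra distinct substitutions yield syntactically distinct ground instances.
Number of ground instances = 1.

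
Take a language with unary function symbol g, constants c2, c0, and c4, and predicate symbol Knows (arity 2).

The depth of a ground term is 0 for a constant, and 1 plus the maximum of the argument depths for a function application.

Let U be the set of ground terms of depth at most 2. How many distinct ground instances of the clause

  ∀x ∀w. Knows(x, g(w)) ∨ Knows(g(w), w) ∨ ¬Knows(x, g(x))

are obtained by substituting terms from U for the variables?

81

Ground terms of depth ≤ 2:
  Let N_k count ground terms of depth at most k. Each non-constant term of depth ≤ k is some function symbol applied to depth-≤(k−1) arguments, giving N_k = 3 + N_{k-1}.
  N_0 = 3
  N_1 = 3 + 3 = 6
  N_2 = 3 + 6 = 9
So there are 9 ground terms available for substitution.
The body mentions every one of the 2 quantified variables; since ground terms form a free algebra, no two substitutions collapse to the same formula.
Number of ground instances = 9^2 = 81.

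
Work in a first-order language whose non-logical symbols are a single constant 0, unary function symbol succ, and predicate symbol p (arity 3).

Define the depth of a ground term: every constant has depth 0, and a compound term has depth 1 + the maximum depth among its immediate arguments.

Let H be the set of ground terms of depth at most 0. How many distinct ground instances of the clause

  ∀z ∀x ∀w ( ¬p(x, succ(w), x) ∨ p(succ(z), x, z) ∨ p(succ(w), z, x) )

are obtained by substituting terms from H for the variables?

Ground terms of depth ≤ 0:
  Count level by level. With function symbols succ/1, the terms of depth ≤ k are the 1 constant together with each function applied to depth-≤(k−1) tuples, so N_k = 1 + N_{k-1}.
  N_0 = 1
  Explicitly: 0.
So there is exactly 1 ground term available for substitution.
Each of z, x, w ranges independently over the available ground terms, and distinct assignments produce distinct instances.
Number of ground instances = 1^3 = 1.

1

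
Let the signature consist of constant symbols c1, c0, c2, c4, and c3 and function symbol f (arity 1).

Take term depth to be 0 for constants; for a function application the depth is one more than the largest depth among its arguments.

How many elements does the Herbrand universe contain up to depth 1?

10

If N_k denotes the number of depth-≤k ground terms, the 5 constants give N_0 = 5, and each function symbol of arity r contributes N_{k-1}^r new terms at level k: N_k = 5 + N_{k-1}.
N_0 = 5
N_1 = 5 + 5 = 10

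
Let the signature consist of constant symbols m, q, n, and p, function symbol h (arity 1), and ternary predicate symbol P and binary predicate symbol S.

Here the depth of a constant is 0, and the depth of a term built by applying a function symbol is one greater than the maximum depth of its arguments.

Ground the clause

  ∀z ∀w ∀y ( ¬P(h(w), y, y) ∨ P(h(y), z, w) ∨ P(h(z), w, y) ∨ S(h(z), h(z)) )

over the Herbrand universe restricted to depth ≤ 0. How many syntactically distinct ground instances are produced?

64

Ground terms of depth ≤ 0:
  Let N_k = |{terms of depth ≤ k}|. Then N_0 = 4 and N_k = 4 + N_{k-1} for k ≥ 1 (one summand per function symbol, arity giving the exponent).
  N_0 = 4
  Explicitly: m, q, n, p.
So there are 4 ground terms available for substitution.
The clause has 3 distinct variables (z, w, y), each appearing in the body. In the free term algebra distinct substitutions yield syntactically distinct ground instances.
Number of ground instances = 4^3 = 64.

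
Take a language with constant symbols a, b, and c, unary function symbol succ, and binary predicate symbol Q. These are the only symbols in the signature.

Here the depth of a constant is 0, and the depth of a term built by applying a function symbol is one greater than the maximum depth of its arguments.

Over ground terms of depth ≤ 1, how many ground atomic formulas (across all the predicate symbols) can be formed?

36

First count ground terms of depth ≤ 1.
If N_k denotes the number of depth-≤k ground terms, the 3 constants give N_0 = 3, and each function symbol of arity r contributes N_{k-1}^r new terms at level k: N_k = 3 + N_{k-1}.
N_0 = 3
N_1 = 3 + 3 = 6
So |H| = 6.
For each predicate symbol, the number of ground atoms is |H| raised to its arity; summing:
  Q: 6^2 = 36
Total ground atoms: 36.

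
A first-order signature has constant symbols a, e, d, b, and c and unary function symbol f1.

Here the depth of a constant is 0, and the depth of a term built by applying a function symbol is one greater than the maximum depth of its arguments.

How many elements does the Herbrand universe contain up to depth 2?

15

If N_k denotes the number of depth-≤k ground terms, the 5 constants give N_0 = 5, and each function symbol of arity r contributes N_{k-1}^r new terms at level k: N_k = 5 + N_{k-1}.
N_0 = 5
N_1 = 5 + 5 = 10
N_2 = 5 + 10 = 15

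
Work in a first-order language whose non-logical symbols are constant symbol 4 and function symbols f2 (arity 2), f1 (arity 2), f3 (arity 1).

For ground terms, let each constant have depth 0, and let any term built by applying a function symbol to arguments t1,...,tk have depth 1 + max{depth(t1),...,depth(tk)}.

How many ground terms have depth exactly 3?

2739

If N_k denotes the number of depth-≤k ground terms, the 1 constant gives N_0 = 1, and each function symbol of arity r contributes N_{k-1}^r new terms at level k: N_k = 1 + N_{k-1}^2 + N_{k-1}^2 + N_{k-1}.
N_0 = 1
N_1 = 1 + 1^2 + 1^2 + 1 = 4
N_2 = 1 + 4^2 + 4^2 + 4 = 37
N_3 = 1 + 37^2 + 37^2 + 37 = 2776
Terms of depth exactly 3: N_3 − N_2 = 2776 − 37 = 2739.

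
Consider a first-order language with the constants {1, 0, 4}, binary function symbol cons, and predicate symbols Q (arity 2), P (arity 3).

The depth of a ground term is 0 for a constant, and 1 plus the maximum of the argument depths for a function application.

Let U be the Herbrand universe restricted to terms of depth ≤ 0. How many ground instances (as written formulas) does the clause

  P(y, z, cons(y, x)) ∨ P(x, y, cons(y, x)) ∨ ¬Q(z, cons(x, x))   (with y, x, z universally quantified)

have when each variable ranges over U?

Ground terms of depth ≤ 0:
  If N_k denotes the number of depth-≤k ground terms, the 3 constants give N_0 = 3, and each function symbol of arity r contributes N_{k-1}^r new terms at level k: N_k = 3 + N_{k-1}^2.
  N_0 = 3
So there are 3 ground terms available for substitution.
The body mentions every one of the 3 quantified variables; since ground terms form a free algebra, no two substitutions collapse to the same formula.
Number of ground instances = 3^3 = 27.

27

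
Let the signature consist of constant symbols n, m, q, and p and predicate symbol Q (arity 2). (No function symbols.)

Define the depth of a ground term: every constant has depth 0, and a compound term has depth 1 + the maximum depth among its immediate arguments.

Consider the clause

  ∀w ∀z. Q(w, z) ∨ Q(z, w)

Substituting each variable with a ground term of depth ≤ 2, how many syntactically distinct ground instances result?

Ground terms of depth ≤ 2:
  With no function symbols every ground term is a constant, so there are exactly 4 ground terms at every depth bound.
  N_0 = 4
  N_1 = 4
  N_2 = 4
  Explicitly: n, m, q, p.
So there are 4 ground terms available for substitution.
There are 2 variables to instantiate (w, z), each occurring in at least one literal, so different choices give different ground instances.
Number of ground instances = 4^2 = 16.

16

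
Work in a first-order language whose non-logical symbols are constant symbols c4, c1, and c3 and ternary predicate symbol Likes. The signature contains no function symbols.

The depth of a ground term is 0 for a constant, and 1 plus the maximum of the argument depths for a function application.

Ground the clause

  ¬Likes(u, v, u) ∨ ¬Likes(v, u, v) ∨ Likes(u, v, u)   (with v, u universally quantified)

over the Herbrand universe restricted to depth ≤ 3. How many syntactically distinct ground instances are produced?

Ground terms of depth ≤ 3:
  With no function symbols every ground term is a constant, so there are exactly 3 ground terms at every depth bound.
  N_0 = 3
  N_1 = 3
  N_2 = 3
  N_3 = 3
  Explicitly: c4, c1, c3.
So there are 3 ground terms available for substitution.
There are 2 variables to instantiate (v, u), each occurring in at least one literal, so different choices give different ground instances.
Number of ground instances = 3^2 = 9.

9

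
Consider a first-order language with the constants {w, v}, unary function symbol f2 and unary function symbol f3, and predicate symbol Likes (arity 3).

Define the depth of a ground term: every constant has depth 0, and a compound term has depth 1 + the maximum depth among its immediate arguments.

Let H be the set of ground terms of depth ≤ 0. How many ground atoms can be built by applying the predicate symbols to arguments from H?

First count ground terms of depth ≤ 0.
If N_k denotes the number of depth-≤k ground terms, the 2 constants give N_0 = 2, and each function symbol of arity r contributes N_{k-1}^r new terms at level k: N_k = 2 + N_{k-1} + N_{k-1}.
N_0 = 2
Explicitly: w, v.
So |H| = 2.
Each predicate of arity r yields |H|^r ground atoms (one per choice of an r-tuple from H):
  Likes: 2^3 = 8
Total ground atoms: 8.

8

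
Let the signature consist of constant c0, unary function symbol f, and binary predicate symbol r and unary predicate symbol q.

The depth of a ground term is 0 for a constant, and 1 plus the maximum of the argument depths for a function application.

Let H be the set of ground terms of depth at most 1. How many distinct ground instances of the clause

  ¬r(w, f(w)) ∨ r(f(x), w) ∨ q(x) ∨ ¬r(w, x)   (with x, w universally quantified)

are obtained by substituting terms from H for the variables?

4

Ground terms of depth ≤ 1:
  Count level by level. With function symbols f/1, the terms of depth ≤ k are the 1 constant together with each function applied to depth-≤(k−1) tuples, so N_k = 1 + N_{k-1}.
  N_0 = 1
  N_1 = 1 + 1 = 2
  Explicitly: c0, f(c0).
So there are 2 ground terms available for substitution.
The body mentions every one of the 2 quantified variables; since ground terms form a free algebra, no two substitutions collapse to the same formula.
Number of ground instances = 2^2 = 4.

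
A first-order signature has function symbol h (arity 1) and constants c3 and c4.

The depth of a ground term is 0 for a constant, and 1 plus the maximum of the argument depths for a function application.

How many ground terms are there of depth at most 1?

4

Write N_k for the number of ground terms of depth ≤ k. A term of depth ≤ k is either a constant or a function symbol applied to arguments of depth ≤ k−1, so N_k = 2 + N_{k-1}.
N_0 = 2
N_1 = 2 + 2 = 4
Explicitly: c3, c4, h(c3), h(c4).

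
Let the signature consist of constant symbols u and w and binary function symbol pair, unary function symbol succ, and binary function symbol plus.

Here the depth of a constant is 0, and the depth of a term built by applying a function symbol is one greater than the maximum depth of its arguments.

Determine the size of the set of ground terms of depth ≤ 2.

Write N_k for the number of ground terms of depth ≤ k. A term of depth ≤ k is either a constant or a function symbol applied to arguments of depth ≤ k−1, so N_k = 2 + N_{k-1}^2 + N_{k-1} + N_{k-1}^2.
N_0 = 2
N_1 = 2 + 2^2 + 2 + 2^2 = 12
N_2 = 2 + 12^2 + 12 + 12^2 = 302

302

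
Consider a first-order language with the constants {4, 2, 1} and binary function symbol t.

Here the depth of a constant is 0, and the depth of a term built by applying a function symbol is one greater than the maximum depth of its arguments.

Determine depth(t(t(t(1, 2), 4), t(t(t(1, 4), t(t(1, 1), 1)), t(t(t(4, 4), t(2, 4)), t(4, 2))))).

depth(t(1, 2)) = 1 + max(0, 0) = 1
depth(t(t(1, 2), 4)) = 1 + max(1, 0) = 2
depth(t(1, 4)) = 1 + max(0, 0) = 1
depth(t(1, 1)) = 1 + max(0, 0) = 1
depth(t(t(1, 1), 1)) = 1 + max(1, 0) = 2
depth(t(t(1, 4), t(t(1, 1), 1))) = 1 + max(1, 2) = 3
depth(t(4, 4)) = 1 + max(0, 0) = 1
depth(t(2, 4)) = 1 + max(0, 0) = 1
depth(t(t(4, 4), t(2, 4))) = 1 + max(1, 1) = 2
depth(t(4, 2)) = 1 + max(0, 0) = 1
depth(t(t(t(4, 4), t(2, 4)), t(4, 2))) = 1 + max(2, 1) = 3
depth(t(t(t(1, 4), t(t(1, 1), 1)), t(t(t(4, 4), t(2, 4)), t(4, 2)))) = 1 + max(3, 3) = 4
depth(t(t(t(1, 2), 4), t(t(t(1, 4), t(t(1, 1), 1)), t(t(t(4, 4), t(2, 4)), t(4, 2))))) = 1 + max(2, 4) = 5

5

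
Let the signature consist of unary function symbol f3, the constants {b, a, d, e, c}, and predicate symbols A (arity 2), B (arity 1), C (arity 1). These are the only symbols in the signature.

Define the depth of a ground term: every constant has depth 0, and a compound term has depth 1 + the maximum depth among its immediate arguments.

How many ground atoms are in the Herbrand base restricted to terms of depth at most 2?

First count ground terms of depth ≤ 2.
Write N_k for the number of ground terms of depth ≤ k. A term of depth ≤ k is either a constant or a function symbol applied to arguments of depth ≤ k−1, so N_k = 5 + N_{k-1}.
N_0 = 5
N_1 = 5 + 5 = 10
N_2 = 5 + 10 = 15
So |H| = 15.
Ground atoms are formed by filling each argument slot of a predicate with a term from H, so an r-ary predicate gives |H|^r atoms:
  A: 15^2 = 225;  B: 15;  C: 15
Total ground atoms: 225 + 15 + 15 = 255.

255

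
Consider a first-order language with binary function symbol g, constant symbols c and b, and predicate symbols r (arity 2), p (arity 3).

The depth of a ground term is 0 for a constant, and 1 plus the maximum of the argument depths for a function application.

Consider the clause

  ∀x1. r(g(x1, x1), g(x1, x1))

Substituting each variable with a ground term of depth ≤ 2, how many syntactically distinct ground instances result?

38

Ground terms of depth ≤ 2:
  Let N_k = |{terms of depth ≤ k}|. Then N_0 = 2 and N_k = 2 + N_{k-1}^2 for k ≥ 1 (one summand per function symbol, arity giving the exponent).
  N_0 = 2
  N_1 = 2 + 2^2 = 6
  N_2 = 2 + 6^2 = 38
So there are 38 ground terms available for substitution.
The variable x1 ranges independently over the available ground terms, and distinct assignments produce distinct instances.
Number of ground instances = 38.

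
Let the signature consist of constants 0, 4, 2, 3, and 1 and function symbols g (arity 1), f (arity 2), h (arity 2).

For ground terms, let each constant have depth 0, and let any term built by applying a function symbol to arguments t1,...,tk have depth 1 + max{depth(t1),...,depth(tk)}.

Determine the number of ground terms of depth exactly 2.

7205

Let N_k = |{terms of depth ≤ k}|. Then N_0 = 5 and N_k = 5 + N_{k-1} + N_{k-1}^2 + N_{k-1}^2 for k ≥ 1 (one summand per function symbol, arity giving the exponent).
N_0 = 5
N_1 = 5 + 5 + 5^2 + 5^2 = 60
N_2 = 5 + 60 + 60^2 + 60^2 = 7265
Terms of depth exactly 2: N_2 − N_1 = 7265 − 60 = 7205.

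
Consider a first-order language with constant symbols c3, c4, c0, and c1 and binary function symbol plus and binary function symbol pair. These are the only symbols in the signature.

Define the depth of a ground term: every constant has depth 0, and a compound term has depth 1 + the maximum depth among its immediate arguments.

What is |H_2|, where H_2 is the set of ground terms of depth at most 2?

Let N_k = |{terms of depth ≤ k}|. Then N_0 = 4 and N_k = 4 + N_{k-1}^2 + N_{k-1}^2 for k ≥ 1 (one summand per function symbol, arity giving the exponent).
N_0 = 4
N_1 = 4 + 4^2 + 4^2 = 36
N_2 = 4 + 36^2 + 36^2 = 2596

2596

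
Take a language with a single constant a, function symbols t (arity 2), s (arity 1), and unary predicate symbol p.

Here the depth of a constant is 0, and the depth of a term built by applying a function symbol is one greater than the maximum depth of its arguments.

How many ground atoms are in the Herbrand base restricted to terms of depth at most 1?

First count ground terms of depth ≤ 1.
Count level by level. With function symbols t/2, s/1, the terms of depth ≤ k are the 1 constant together with each function applied to depth-≤(k−1) tuples, so N_k = 1 + N_{k-1}^2 + N_{k-1}.
N_0 = 1
N_1 = 1 + 1^2 + 1 = 3
So |H| = 3.
Each predicate of arity r yields |H|^r ground atoms (one per choice of an r-tuple from H):
  p: 3
Total ground atoms: 3.

3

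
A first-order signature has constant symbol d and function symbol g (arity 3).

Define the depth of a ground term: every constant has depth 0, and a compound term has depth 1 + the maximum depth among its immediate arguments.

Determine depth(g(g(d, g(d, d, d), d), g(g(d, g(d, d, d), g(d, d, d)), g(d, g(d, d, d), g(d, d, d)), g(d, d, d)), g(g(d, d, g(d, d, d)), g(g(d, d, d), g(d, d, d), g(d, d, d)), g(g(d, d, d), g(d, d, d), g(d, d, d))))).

4

depth(g(d, d, d)) = 1 + max(0, 0, 0) = 1
depth(g(d, g(d, d, d), d)) = 1 + max(0, 1, 0) = 2
depth(g(d, g(d, d, d), g(d, d, d))) = 1 + max(0, 1, 1) = 2
depth(g(g(d, g(d, d, d), g(d, d, d)), g(d, g(d, d, d), g(d, d, d)), g(d, d, d))) = 1 + max(2, 2, 1) = 3
depth(g(d, d, g(d, d, d))) = 1 + max(0, 0, 1) = 2
depth(g(g(d, d, d), g(d, d, d), g(d, d, d))) = 1 + max(1, 1, 1) = 2
depth(g(g(d, d, g(d, d, d)), g(g(d, d, d), g(d, d, d), g(d, d, d)), g(g(d, d, d), g(d, d, d), g(d, d, d)))) = 1 + max(2, 2, 2) = 3
depth(g(g(d, g(d, d, d), d), g(g(d, g(d, d, d), g(d, d, d)), g(d, g(d, d, d), g(d, d, d)), g(d, d, d)), g(g(d, d, g(d, d, d)), g(g(d, d, d), g(d, d, d), g(d, d, d)), g(g(d, d, d), g(d, d, d), g(d, d, d))))) = 1 + max(2, 3, 3) = 4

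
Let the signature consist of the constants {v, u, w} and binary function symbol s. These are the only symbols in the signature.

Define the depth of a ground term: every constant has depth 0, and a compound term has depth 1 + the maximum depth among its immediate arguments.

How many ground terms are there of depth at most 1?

12

Let N_k count ground terms of depth at most k. Each non-constant term of depth ≤ k is some function symbol applied to depth-≤(k−1) arguments, giving N_k = 3 + N_{k-1}^2.
N_0 = 3
N_1 = 3 + 3^2 = 12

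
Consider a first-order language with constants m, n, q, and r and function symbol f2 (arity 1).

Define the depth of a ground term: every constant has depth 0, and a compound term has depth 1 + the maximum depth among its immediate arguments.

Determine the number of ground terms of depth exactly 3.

Let N_k count ground terms of depth at most k. Each non-constant term of depth ≤ k is some function symbol applied to depth-≤(k−1) arguments, giving N_k = 4 + N_{k-1}.
N_0 = 4
N_1 = 4 + 4 = 8
N_2 = 4 + 8 = 12
N_3 = 4 + 12 = 16
Terms of depth exactly 3: N_3 − N_2 = 16 − 12 = 4.

4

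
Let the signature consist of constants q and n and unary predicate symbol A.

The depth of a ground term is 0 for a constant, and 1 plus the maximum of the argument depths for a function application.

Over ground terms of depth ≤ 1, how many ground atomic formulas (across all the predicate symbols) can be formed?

2

First count ground terms of depth ≤ 1.
With no function symbols every ground term is a constant, so there are exactly 2 ground terms at every depth bound.
N_0 = 2
N_1 = 2
So |H| = 2.
For each predicate symbol, the number of ground atoms is |H| raised to its arity; summing:
  A: 2
Total ground atoms: 2.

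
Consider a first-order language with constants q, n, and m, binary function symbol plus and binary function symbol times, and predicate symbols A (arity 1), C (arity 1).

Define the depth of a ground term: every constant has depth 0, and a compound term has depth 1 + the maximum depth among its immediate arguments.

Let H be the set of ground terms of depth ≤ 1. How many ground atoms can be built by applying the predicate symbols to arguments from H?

42

First count ground terms of depth ≤ 1.
Write N_k for the number of ground terms of depth ≤ k. A term of depth ≤ k is either a constant or a function symbol applied to arguments of depth ≤ k−1, so N_k = 3 + N_{k-1}^2 + N_{k-1}^2.
N_0 = 3
N_1 = 3 + 3^2 + 3^2 = 21
So |H| = 21.
A ground atom is a predicate applied to a tuple of terms from H, so the count is the sum over predicates of |H|^arity:
  A: 21;  C: 21
Total ground atoms: 21 + 21 = 42.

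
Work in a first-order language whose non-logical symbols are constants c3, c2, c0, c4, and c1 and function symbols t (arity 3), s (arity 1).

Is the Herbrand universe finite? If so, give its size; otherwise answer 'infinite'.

The signature has at least one function symbol (t, arity 3) and at least one constant (c3).
Iterating t gives infinitely many distinct ground terms: c3, t(c3, c3, c3), t(t(c3, c3, c3), t(c3, c3, c3), t(c3, c3, c3)), ...
So the Herbrand universe is infinite.

infinite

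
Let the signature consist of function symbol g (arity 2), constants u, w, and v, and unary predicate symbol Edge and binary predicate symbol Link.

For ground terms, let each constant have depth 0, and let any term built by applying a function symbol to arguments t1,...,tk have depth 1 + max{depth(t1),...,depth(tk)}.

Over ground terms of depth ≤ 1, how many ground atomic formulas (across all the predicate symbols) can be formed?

156

First count ground terms of depth ≤ 1.
Let N_k count ground terms of depth at most k. Each non-constant term of depth ≤ k is some function symbol applied to depth-≤(k−1) arguments, giving N_k = 3 + N_{k-1}^2.
N_0 = 3
N_1 = 3 + 3^2 = 12
Explicitly: u, w, v, g(u, u), g(u, w), g(u, v), g(w, u), g(w, w), g(w, v), g(v, u), g(v, w), g(v, v).
So |H| = 12.
For each predicate symbol, the number of ground atoms is |H| raised to its arity; summing:
  Edge: 12;  Link: 12^2 = 144
Total ground atoms: 12 + 144 = 156.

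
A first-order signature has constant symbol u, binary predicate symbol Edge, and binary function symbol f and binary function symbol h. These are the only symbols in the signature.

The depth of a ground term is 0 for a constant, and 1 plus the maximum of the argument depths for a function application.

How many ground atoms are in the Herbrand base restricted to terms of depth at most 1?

First count ground terms of depth ≤ 1.
If N_k denotes the number of depth-≤k ground terms, the 1 constant gives N_0 = 1, and each function symbol of arity r contributes N_{k-1}^r new terms at level k: N_k = 1 + N_{k-1}^2 + N_{k-1}^2.
N_0 = 1
N_1 = 1 + 1^2 + 1^2 = 3
So |H| = 3.
A ground atom is a predicate applied to a tuple of terms from H, so the count is the sum over predicates of |H|^arity:
  Edge: 3^2 = 9
Total ground atoms: 9.

9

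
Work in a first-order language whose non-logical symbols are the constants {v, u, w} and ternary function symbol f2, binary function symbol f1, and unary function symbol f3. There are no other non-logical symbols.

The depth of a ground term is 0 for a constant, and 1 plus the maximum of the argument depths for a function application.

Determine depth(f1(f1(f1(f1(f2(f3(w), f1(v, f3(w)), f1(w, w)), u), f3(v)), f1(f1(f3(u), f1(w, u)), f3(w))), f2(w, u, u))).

depth(f3(w)) = 1 + depth(w) = 1 + 0 = 1
depth(f1(v, f3(w))) = 1 + max(0, 1) = 2
depth(f1(w, w)) = 1 + max(0, 0) = 1
depth(f2(f3(w), f1(v, f3(w)), f1(w, w))) = 1 + max(1, 2, 1) = 3
depth(f1(f2(f3(w), f1(v, f3(w)), f1(w, w)), u)) = 1 + max(3, 0) = 4
depth(f3(v)) = 1 + depth(v) = 1 + 0 = 1
depth(f1(f1(f2(f3(w), f1(v, f3(w)), f1(w, w)), u), f3(v))) = 1 + max(4, 1) = 5
depth(f3(u)) = 1 + depth(u) = 1 + 0 = 1
depth(f1(w, u)) = 1 + max(0, 0) = 1
depth(f1(f3(u), f1(w, u))) = 1 + max(1, 1) = 2
depth(f1(f1(f3(u), f1(w, u)), f3(w))) = 1 + max(2, 1) = 3
depth(f1(f1(f1(f2(f3(w), f1(v, f3(w)), f1(w, w)), u), f3(v)), f1(f1(f3(u), f1(w, u)), f3(w)))) = 1 + max(5, 3) = 6
depth(f2(w, u, u)) = 1 + max(0, 0, 0) = 1
depth(f1(f1(f1(f1(f2(f3(w), f1(v, f3(w)), f1(w, w)), u), f3(v)), f1(f1(f3(u), f1(w, u)), f3(w))), f2(w, u, u))) = 1 + max(6, 1) = 7

7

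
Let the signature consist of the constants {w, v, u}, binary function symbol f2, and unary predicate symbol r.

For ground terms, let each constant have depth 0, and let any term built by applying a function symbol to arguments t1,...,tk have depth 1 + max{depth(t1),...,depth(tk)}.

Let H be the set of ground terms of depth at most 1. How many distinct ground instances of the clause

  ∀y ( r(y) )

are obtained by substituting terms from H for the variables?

Ground terms of depth ≤ 1:
  Let N_k = |{terms of depth ≤ k}|. Then N_0 = 3 and N_k = 3 + N_{k-1}^2 for k ≥ 1 (one summand per function symbol, arity giving the exponent).
  N_0 = 3
  N_1 = 3 + 3^2 = 12
  Explicitly: w, v, u, f2(w, w), f2(w, v), f2(w, u), f2(v, w), f2(v, v), f2(v, u), f2(u, w), f2(u, v), f2(u, u).
So there are 12 ground terms available for substitution.
There is 1 variable to instantiate (y),  occurring in at least one literal, so different choices give different ground instances.
Number of ground instances = 12.

12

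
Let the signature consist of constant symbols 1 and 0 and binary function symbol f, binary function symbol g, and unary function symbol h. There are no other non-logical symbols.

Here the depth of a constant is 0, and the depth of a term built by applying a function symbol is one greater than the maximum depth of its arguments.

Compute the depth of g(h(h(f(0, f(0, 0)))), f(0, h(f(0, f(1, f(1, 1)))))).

depth(f(0, 0)) = 1 + max(0, 0) = 1
depth(f(0, f(0, 0))) = 1 + max(0, 1) = 2
depth(h(f(0, f(0, 0)))) = 1 + depth(f(0, f(0, 0))) = 1 + 2 = 3
depth(h(h(f(0, f(0, 0))))) = 1 + depth(h(f(0, f(0, 0)))) = 1 + 3 = 4
depth(f(1, 1)) = 1 + max(0, 0) = 1
depth(f(1, f(1, 1))) = 1 + max(0, 1) = 2
depth(f(0, f(1, f(1, 1)))) = 1 + max(0, 2) = 3
depth(h(f(0, f(1, f(1, 1))))) = 1 + depth(f(0, f(1, f(1, 1)))) = 1 + 3 = 4
depth(f(0, h(f(0, f(1, f(1, 1)))))) = 1 + max(0, 4) = 5
depth(g(h(h(f(0, f(0, 0)))), f(0, h(f(0, f(1, f(1, 1))))))) = 1 + max(4, 5) = 6

6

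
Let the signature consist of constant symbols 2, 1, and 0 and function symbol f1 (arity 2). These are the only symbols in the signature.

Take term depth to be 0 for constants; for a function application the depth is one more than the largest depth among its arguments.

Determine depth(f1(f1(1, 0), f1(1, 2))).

2

depth(f1(1, 0)) = 1 + max(0, 0) = 1
depth(f1(1, 2)) = 1 + max(0, 0) = 1
depth(f1(f1(1, 0), f1(1, 2))) = 1 + max(1, 1) = 2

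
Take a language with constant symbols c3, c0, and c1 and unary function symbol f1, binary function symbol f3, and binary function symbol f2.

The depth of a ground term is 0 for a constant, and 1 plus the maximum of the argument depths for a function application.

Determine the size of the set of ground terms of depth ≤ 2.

Write N_k for the number of ground terms of depth ≤ k. A term of depth ≤ k is either a constant or a function symbol applied to arguments of depth ≤ k−1, so N_k = 3 + N_{k-1} + N_{k-1}^2 + N_{k-1}^2.
N_0 = 3
N_1 = 3 + 3 + 3^2 + 3^2 = 24
N_2 = 3 + 24 + 24^2 + 24^2 = 1179

1179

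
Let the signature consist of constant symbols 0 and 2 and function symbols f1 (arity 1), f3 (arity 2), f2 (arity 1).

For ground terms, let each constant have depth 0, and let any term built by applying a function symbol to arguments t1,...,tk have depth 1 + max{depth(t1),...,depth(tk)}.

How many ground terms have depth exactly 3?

15008

Let N_k count ground terms of depth at most k. Each non-constant term of depth ≤ k is some function symbol applied to depth-≤(k−1) arguments, giving N_k = 2 + N_{k-1} + N_{k-1}^2 + N_{k-1}.
N_0 = 2
N_1 = 2 + 2 + 2^2 + 2 = 10
N_2 = 2 + 10 + 10^2 + 10 = 122
N_3 = 2 + 122 + 122^2 + 122 = 15130
Terms of depth exactly 3: N_3 − N_2 = 15130 − 122 = 15008.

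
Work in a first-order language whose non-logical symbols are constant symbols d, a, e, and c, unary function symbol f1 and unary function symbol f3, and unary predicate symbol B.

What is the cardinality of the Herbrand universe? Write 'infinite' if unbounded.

infinite

The signature has at least one function symbol (f1, arity 1) and at least one constant (d).
Iterating f1 gives infinitely many distinct ground terms: d, f1(d), f1(f1(d)), ...
So the Herbrand universe is infinite.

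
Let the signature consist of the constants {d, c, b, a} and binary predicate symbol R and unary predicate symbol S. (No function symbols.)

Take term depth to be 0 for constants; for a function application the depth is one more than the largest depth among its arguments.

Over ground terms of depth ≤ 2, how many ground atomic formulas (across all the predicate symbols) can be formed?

20

First count ground terms of depth ≤ 2.
With no function symbols every ground term is a constant, so there are exactly 4 ground terms at every depth bound.
N_0 = 4
N_1 = 4
N_2 = 4
So |H| = 4.
Ground atoms are formed by filling each argument slot of a predicate with a term from H, so an r-ary predicate gives |H|^r atoms:
  R: 4^2 = 16;  S: 4
Total ground atoms: 16 + 4 = 20.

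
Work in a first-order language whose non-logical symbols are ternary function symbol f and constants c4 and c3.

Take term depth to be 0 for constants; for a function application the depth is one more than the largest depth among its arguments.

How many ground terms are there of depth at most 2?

If N_k denotes the number of depth-≤k ground terms, the 2 constants give N_0 = 2, and each function symbol of arity r contributes N_{k-1}^r new terms at level k: N_k = 2 + N_{k-1}^3.
N_0 = 2
N_1 = 2 + 2^3 = 10
N_2 = 2 + 10^3 = 1002

1002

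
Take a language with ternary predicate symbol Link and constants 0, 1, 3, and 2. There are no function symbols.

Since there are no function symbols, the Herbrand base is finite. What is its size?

With no function symbols, the Herbrand universe is just the 4 constants.
Ground atoms per predicate: Link: 4^3 = 64.
Herbrand base size = 64 = 64.

64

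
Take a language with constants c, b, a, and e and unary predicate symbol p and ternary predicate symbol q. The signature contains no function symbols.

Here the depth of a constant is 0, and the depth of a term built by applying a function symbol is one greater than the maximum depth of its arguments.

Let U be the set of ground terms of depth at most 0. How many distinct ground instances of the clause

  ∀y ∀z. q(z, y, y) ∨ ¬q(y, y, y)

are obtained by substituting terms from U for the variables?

16

Ground terms of depth ≤ 0:
  With no function symbols every ground term is a constant, so there are exactly 4 ground terms at every depth bound.
  N_0 = 4
  Explicitly: c, b, a, e.
So there are 4 ground terms available for substitution.
Each of y, z ranges independently over the available ground terms, and distinct assignments produce distinct instances.
Number of ground instances = 4^2 = 16.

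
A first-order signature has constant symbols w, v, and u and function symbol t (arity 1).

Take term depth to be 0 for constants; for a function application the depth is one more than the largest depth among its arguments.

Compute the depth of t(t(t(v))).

3

depth(t(v)) = 1 + depth(v) = 1 + 0 = 1
depth(t(t(v))) = 1 + depth(t(v)) = 1 + 1 = 2
depth(t(t(t(v)))) = 1 + depth(t(t(v))) = 1 + 2 = 3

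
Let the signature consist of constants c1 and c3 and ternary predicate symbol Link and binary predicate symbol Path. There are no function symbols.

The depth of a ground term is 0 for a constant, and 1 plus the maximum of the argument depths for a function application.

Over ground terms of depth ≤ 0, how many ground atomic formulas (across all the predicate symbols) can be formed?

12

First count ground terms of depth ≤ 0.
With no function symbols every ground term is a constant, so there are exactly 2 ground terms at every depth bound.
N_0 = 2
Explicitly: c1, c3.
So |H| = 2.
For each predicate symbol, the number of ground atoms is |H| raised to its arity; summing:
  Link: 2^3 = 8;  Path: 2^2 = 4
Total ground atoms: 8 + 4 = 12.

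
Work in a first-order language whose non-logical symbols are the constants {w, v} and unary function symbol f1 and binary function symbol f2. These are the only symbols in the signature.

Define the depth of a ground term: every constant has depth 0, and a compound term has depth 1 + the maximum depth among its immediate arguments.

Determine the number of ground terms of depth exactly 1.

6

Write N_k for the number of ground terms of depth ≤ k. A term of depth ≤ k is either a constant or a function symbol applied to arguments of depth ≤ k−1, so N_k = 2 + N_{k-1} + N_{k-1}^2.
N_0 = 2
N_1 = 2 + 2 + 2^2 = 8
Terms of depth exactly 1: N_1 − N_0 = 8 − 2 = 6.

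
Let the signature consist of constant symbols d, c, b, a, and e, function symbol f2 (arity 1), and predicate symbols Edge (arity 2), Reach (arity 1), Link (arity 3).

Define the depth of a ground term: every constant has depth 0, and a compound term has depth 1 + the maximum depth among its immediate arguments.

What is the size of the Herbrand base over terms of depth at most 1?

1110

First count ground terms of depth ≤ 1.
Write N_k for the number of ground terms of depth ≤ k. A term of depth ≤ k is either a constant or a function symbol applied to arguments of depth ≤ k−1, so N_k = 5 + N_{k-1}.
N_0 = 5
N_1 = 5 + 5 = 10
Explicitly: d, c, b, a, e, f2(d), f2(c), f2(b), f2(a), f2(e).
So |H| = 10.
Ground atoms are formed by filling each argument slot of a predicate with a term from H, so an r-ary predicate gives |H|^r atoms:
  Edge: 10^2 = 100;  Reach: 10;  Link: 10^3 = 1000
Total ground atoms: 100 + 10 + 1000 = 1110.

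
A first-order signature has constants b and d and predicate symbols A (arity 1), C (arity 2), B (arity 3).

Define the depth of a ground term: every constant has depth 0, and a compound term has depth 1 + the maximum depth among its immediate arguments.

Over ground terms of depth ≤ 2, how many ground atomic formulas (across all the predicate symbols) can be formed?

First count ground terms of depth ≤ 2.
With no function symbols every ground term is a constant, so there are exactly 2 ground terms at every depth bound.
N_0 = 2
N_1 = 2
N_2 = 2
So |H| = 2.
A ground atom is a predicate applied to a tuple of terms from H, so the count is the sum over predicates of |H|^arity:
  A: 2;  C: 2^2 = 4;  B: 2^3 = 8
Total ground atoms: 2 + 4 + 8 = 14.

14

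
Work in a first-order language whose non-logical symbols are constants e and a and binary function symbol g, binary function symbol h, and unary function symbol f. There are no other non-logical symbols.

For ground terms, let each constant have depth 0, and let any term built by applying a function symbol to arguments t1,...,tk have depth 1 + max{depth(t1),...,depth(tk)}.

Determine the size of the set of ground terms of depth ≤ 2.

If N_k denotes the number of depth-≤k ground terms, the 2 constants give N_0 = 2, and each function symbol of arity r contributes N_{k-1}^r new terms at level k: N_k = 2 + N_{k-1}^2 + N_{k-1}^2 + N_{k-1}.
N_0 = 2
N_1 = 2 + 2^2 + 2^2 + 2 = 12
N_2 = 2 + 12^2 + 12^2 + 12 = 302

302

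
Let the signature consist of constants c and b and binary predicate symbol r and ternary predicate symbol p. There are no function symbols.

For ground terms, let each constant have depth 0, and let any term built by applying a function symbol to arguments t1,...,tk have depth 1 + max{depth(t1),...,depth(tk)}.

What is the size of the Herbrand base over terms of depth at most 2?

First count ground terms of depth ≤ 2.
With no function symbols every ground term is a constant, so there are exactly 2 ground terms at every depth bound.
N_0 = 2
N_1 = 2
N_2 = 2
So |H| = 2.
Ground atoms are formed by filling each argument slot of a predicate with a term from H, so an r-ary predicate gives |H|^r atoms:
  r: 2^2 = 4;  p: 2^3 = 8
Total ground atoms: 4 + 8 = 12.

12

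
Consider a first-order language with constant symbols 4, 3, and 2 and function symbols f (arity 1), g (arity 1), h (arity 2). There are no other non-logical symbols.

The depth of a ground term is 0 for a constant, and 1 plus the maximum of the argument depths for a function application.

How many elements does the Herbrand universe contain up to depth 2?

Write N_k for the number of ground terms of depth ≤ k. A term of depth ≤ k is either a constant or a function symbol applied to arguments of depth ≤ k−1, so N_k = 3 + N_{k-1} + N_{k-1} + N_{k-1}^2.
N_0 = 3
N_1 = 3 + 3 + 3 + 3^2 = 18
N_2 = 3 + 18 + 18 + 18^2 = 363

363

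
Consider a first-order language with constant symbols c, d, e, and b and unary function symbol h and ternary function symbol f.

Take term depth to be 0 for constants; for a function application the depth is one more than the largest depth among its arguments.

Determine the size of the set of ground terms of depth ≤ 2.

Let N_k = |{terms of depth ≤ k}|. Then N_0 = 4 and N_k = 4 + N_{k-1} + N_{k-1}^3 for k ≥ 1 (one summand per function symbol, arity giving the exponent).
N_0 = 4
N_1 = 4 + 4 + 4^3 = 72
N_2 = 4 + 72 + 72^3 = 373324

373324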